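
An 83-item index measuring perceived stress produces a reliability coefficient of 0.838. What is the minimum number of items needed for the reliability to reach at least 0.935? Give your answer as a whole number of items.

231

Rearranging the Spearman-Brown formula for n,
n = r_target (1 − r_old) / [ r_old (1 − r_target) ]
n = 0.935(1 − 0.838) / [0.838(1 − 0.935)]
n = 0.151470 / 0.054470 ≈ 2.7808
2.7808 × 83 = 230.81 → 231 items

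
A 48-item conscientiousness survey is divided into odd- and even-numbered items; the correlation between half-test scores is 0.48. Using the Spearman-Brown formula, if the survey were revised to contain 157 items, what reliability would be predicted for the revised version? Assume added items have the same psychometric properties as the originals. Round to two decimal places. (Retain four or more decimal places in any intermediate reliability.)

0.86

Full-test reliability from the split-half r: r_full = 2(0.48)/(1 + 0.48) = 0.6486
Then adjust to 157 items: n = 157/48 = 3.2708
r_new = n·r_full / (1 + (n − 1)·r_full) = 2.1214 / 2.4728 ≈ 0.8579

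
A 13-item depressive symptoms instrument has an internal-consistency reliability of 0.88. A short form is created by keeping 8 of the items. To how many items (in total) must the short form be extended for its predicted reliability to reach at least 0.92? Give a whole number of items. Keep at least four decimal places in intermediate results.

First, r for the 8-item form: n = 8/13 = 0.6154, so r_8 = 0.6154·0.88/(1 + (0.6154 − 1)·0.88) = 0.8186
Length factor from the short form to reach 0.92: n' = 0.92(1 − 0.8186) / [0.8186(1 − 0.92)] ≈ 2.5484
Items = 2.5484 × 8 ≈ 20.39 → 21

21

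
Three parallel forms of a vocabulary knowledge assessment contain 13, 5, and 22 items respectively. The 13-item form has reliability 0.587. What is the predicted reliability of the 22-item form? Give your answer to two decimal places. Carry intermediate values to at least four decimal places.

0.71

The 5-item form is not needed; work directly from the 13-item form with n = 22/13 = 1.6923.
r_{22} = n·r / (1 + (n − 1)·r) = 0.9934 / 1.4064 ≈ 0.7063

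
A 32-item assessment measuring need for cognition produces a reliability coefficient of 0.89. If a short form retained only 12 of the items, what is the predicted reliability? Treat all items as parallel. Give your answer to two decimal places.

Length ratio n = 12/32 = 0.375
Spearman-Brown: r_new = n·r / (1 + (n − 1)·r)
r_new = 0.375·0.89 / [1 + (0.375 − 1)·0.89]
r_new = 0.3337 / 0.4437 ≈ 0.7521

0.75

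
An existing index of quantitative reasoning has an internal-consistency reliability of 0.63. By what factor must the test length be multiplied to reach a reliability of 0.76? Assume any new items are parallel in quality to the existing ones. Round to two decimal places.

Rearranging the Spearman-Brown formula for n,
n = r_target (1 − r_old) / [ r_old (1 − r_target) ]
n = 0.76 × (1 − 0.63) / [ 0.63 × (1 − 0.76) ]
n = 0.2812 / 0.1512 ≈ 1.8598

1.86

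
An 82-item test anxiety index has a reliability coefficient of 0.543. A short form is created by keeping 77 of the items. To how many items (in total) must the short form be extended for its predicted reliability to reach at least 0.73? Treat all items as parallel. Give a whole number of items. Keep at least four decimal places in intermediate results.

187

First, r for the 77-item form: n = 77/82 = 0.9390, so r_77 = 0.9390·0.543/(1 + (0.9390 − 1)·0.543) = 0.5273
Length factor from the short form to reach 0.73: n' = 0.73(1 − 0.5273) / [0.5273(1 − 0.73)] ≈ 2.4237
Items = 2.4237 × 77 ≈ 186.62 → 187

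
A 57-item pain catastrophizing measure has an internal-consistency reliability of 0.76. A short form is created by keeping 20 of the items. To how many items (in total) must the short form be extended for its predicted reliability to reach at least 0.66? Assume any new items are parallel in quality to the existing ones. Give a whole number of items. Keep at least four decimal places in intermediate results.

35

Short-form reliability: n = 20/57 = 0.3509; r_20 = n·r/(1+(n−1)r) ≈ 0.5263
Length factor from the short form to reach 0.66: n' = 0.66(1 − 0.5263) / [0.5263(1 − 0.66)] ≈ 1.7472
Items = 1.7472 × 20 ≈ 34.94 → 35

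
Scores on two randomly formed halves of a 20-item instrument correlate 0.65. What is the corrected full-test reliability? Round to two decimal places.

Each half is half the length of the full test, so the full test is n = 2 times a half.
r_full = 2(0.65) / (1 + 0.65)
       = 1.3000 / 1.6500 = 0.7879

0.79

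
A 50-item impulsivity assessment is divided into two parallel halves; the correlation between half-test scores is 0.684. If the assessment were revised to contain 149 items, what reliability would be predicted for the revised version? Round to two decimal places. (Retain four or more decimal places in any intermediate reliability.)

0.93

First correct the split-half correlation to full-test reliability: r_full = 2 × 0.684 / (1 + 0.684) ≈ 0.8124
Then adjust to 149 items: n = 149/50 = 2.9800
r_new = n·r_full / (1 + (n − 1)·r_full) = 2.4210 / 2.6086 ≈ 0.9281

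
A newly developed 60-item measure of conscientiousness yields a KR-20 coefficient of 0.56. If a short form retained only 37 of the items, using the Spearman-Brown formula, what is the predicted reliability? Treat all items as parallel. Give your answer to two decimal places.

0.44

Length ratio n = 37/60 = 0.6167
r_new = (0.6167 × 0.56) / (1 + (0.6167 − 1) × 0.56)
r_new = 0.3454 / 0.7854 ≈ 0.4398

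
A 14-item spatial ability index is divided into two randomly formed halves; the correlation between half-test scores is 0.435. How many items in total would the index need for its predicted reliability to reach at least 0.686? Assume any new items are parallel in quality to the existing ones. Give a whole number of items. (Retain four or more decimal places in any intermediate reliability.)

r_full = 2(0.435)/(1 + 0.435) = 0.6063
Solve Spearman-Brown for n: n = 0.686(1 − 0.6063) / [0.6063(1 − 0.686)] = 1.4186
Required items = 1.4186 × 14 = 19.86, so 20 items.

20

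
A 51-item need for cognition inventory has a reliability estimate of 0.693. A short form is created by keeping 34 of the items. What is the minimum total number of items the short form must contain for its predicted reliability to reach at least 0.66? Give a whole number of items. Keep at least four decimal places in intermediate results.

First, r for the 34-item form: n = 34/51 = 0.6667, so r_34 = 0.6667·0.693/(1 + (0.6667 − 1)·0.693) = 0.6008
Then solve for n' with r_old = 0.6008, r_target = 0.66: n' = 0.66(1 − 0.6008)/[0.6008(1 − 0.66)] = 1.2898
Total items = 1.2898 × 34 = 43.85, rounded up to 44.

44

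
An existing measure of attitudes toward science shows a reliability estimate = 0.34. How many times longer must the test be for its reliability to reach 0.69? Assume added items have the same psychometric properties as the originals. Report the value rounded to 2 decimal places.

n = 0.69(1 − 0.34) / [0.34(1 − 0.69)]
n = 0.4554 / 0.1054 ≈ 4.3207

4.32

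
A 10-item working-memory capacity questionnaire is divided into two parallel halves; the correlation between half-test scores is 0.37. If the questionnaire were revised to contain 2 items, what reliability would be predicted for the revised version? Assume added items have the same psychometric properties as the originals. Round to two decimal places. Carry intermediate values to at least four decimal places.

0.19

First correct the split-half correlation to full-test reliability: r_full = 2 × 0.37 / (1 + 0.37) ≈ 0.5401
Then adjust to 2 items: n = 2/10 = 0.2000
r_new = n·r_full / (1 + (n − 1)·r_full) = 0.1080 / 0.5679 ≈ 0.1902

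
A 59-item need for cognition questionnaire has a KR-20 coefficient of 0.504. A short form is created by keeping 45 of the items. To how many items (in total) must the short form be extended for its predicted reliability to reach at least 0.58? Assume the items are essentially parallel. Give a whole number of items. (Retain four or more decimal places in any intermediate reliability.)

First, r for the 45-item form: n = 45/59 = 0.7627, so r_45 = 0.7627·0.504/(1 + (0.7627 − 1)·0.504) = 0.4366
Length factor from the short form to reach 0.58: n' = 0.58(1 − 0.4366) / [0.4366(1 − 0.58)] ≈ 1.7820
Items = 1.7820 × 45 ≈ 80.19 → 81

81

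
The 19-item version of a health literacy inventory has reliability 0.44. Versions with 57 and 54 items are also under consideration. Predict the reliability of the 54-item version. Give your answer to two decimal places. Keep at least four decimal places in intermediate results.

Only the ratio of lengths matters: n = 54/19 = 2.8421
r_{54} = n·r / (1 + (n − 1)·r) = 1.2505 / 1.8105 ≈ 0.6907

0.69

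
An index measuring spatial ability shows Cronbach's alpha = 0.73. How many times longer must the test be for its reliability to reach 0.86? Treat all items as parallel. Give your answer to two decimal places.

2.27

n = [0.86 × 0.27] / [0.73 × 0.14]
  = 0.2322 / 0.1022 = 2.2720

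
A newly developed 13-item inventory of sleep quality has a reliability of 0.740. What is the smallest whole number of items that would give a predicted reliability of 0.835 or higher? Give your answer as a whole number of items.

Rearranging the Spearman-Brown formula for n,
n = r_target (1 − r_old) / [ r_old (1 − r_target) ]
n = 0.835(1 − 0.740) / [0.740(1 − 0.835)]
n = 0.217100 / 0.122100 ≈ 1.7781
1.7781 × 13 = 23.12 → 24 items

24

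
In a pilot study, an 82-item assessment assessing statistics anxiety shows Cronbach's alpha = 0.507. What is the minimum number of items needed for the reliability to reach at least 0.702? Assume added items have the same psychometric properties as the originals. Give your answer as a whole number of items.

Rearranging the Spearman-Brown formula for n,
n = r_target (1 − r_old) / [ r_old (1 − r_target) ]
n = [0.702 × 0.493] / [0.507 × 0.298]
n = 0.346086 / 0.151086 ≈ 2.2907
So the test needs 2.2907 × 82 ≈ 187.84 items; rounding up, 188.

188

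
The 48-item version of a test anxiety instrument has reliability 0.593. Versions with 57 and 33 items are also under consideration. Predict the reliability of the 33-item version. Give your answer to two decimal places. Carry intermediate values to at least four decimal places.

The 57-item form is not needed; work directly from the 48-item form with n = 33/48 = 0.6875.
r_{33} = n·r / (1 + (n − 1)·r) = 0.4077 / 0.8147 ≈ 0.5004

0.50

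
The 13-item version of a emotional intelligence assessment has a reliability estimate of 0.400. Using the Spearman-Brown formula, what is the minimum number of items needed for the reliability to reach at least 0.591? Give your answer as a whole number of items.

29

n = 0.591(1 − 0.400) / [0.400(1 − 0.591)]
n = 0.354600 / 0.163600 ≈ 2.1675
Items needed = n × 13 = 2.1675 × 13 ≈ 28.18 → round up to 29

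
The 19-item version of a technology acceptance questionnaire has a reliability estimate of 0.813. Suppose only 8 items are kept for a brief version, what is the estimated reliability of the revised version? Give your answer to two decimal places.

0.65

The new length is 8/19 = 0.4211 times the old.
By Spearman-Brown, r_new = n r / (1 + (n − 1) r).
r_new = (0.4211 × 0.813) / (1 + (0.4211 − 1) × 0.813)
r_new = 0.3424 / 0.5294 ≈ 0.6468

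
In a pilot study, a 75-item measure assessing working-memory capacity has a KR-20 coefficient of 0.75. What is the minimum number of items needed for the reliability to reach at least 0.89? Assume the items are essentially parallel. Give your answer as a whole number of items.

203

Rearranging the Spearman-Brown formula for n,
n = r_target (1 − r_old) / [ r_old (1 − r_target) ]
n = 0.89(1 − 0.75) / [0.75(1 − 0.89)]
n = 0.2225 / 0.0825 ≈ 2.6970
So the test needs 2.6970 × 75 ≈ 202.28 items; rounding up, 203.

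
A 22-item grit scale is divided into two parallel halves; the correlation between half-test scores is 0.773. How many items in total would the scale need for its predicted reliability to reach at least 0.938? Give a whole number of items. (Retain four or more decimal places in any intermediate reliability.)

Corrected full-test reliability: r_full = 2 × 0.773 / (1 + 0.773) ≈ 0.8720
Solve Spearman-Brown for n: n = 0.938(1 − 0.8720) / [0.8720(1 − 0.938)] = 2.2208
Required items = 2.2208 × 22 = 48.86, so 49 items.

49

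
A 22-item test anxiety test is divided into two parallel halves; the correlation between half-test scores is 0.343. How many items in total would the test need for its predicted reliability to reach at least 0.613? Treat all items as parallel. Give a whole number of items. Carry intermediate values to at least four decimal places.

r_full = 2(0.343)/(1 + 0.343) = 0.5108
Solve Spearman-Brown for n: n = 0.613(1 − 0.5108) / [0.5108(1 − 0.613)] = 1.5170
Required items = 1.5170 × 22 = 33.37, so 34 items.

34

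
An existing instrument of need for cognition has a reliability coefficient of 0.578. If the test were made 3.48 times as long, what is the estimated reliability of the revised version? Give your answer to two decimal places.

0.83

r_new = 3.48·0.578 / [1 + (3.48 − 1)·0.578]
     = 2.0114 / 2.4334 = 0.8266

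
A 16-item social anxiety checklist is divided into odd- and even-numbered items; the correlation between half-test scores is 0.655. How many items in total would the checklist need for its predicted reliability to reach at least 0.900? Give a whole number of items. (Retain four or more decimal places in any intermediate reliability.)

38

r_full = 2(0.655)/(1 + 0.655) = 0.7915
Solve Spearman-Brown for n: n = 0.900(1 − 0.7915) / [0.7915(1 − 0.900)] = 2.3708
Required items = 2.3708 × 16 = 37.93, so 38 items.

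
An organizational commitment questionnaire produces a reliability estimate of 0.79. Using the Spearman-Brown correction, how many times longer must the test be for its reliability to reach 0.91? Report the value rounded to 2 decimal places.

Rearranging the Spearman-Brown formula for n,
n = r_target (1 − r_old) / [ r_old (1 − r_target) ]
n = 0.91(1 − 0.79) / [0.79(1 − 0.91)]
  = 0.1911 / 0.0711 = 2.6878

2.69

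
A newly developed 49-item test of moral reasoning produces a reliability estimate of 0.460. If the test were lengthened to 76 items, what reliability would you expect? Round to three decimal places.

Length ratio n = 76/49 = 1.551
Apply the Spearman-Brown prophecy formula, r' = nr / [1 + (n − 1)r]:
r_new = (1.551 × 0.460) / (1 + (1.551 − 1) × 0.460)
r_new = 0.7135 / 1.2535 ≈ 0.5692

0.569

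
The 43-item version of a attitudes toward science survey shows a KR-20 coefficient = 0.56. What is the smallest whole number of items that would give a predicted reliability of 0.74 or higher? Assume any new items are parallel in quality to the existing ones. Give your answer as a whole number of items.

97

Spearman-Brown solved for the length factor n:
n = r_target (1 − r_old) / [ r_old (1 − r_target) ]
n = [0.74 × 0.44] / [0.56 × 0.26]
n = 0.3256 / 0.1456 ≈ 2.2363
Items needed = n × 43 = 2.2363 × 43 ≈ 96.16 → round up to 97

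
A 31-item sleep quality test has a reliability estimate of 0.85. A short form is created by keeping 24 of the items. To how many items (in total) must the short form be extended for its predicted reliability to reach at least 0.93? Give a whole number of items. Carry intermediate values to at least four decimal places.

Short-form reliability: n = 24/31 = 0.7742; r_24 = n·r/(1+(n−1)r) ≈ 0.8144
Then solve for n' with r_old = 0.8144, r_target = 0.93: n' = 0.93(1 − 0.8144)/[0.8144(1 − 0.93)] = 3.0278
Items = 3.0278 × 24 ≈ 72.67 → 73

73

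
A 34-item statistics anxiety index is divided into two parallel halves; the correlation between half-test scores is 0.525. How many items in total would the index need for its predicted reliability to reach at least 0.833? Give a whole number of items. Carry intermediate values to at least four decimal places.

Corrected full-test reliability: r_full = 2 × 0.525 / (1 + 0.525) ≈ 0.6885
Solve Spearman-Brown for n: n = 0.833(1 − 0.6885) / [0.6885(1 − 0.833)] = 2.2567
Items = 2.2567 × 34 ≈ 76.73 → 77

77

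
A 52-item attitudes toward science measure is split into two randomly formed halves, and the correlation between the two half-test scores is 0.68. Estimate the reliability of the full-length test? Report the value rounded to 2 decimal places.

The full test is twice the length of either half (n = 2).
r_full = 2r_hh / (1 + r_hh) = 2 × 0.68 / (1 + 0.68)
r_full = 1.3600 / 1.6800 ≈ 0.8095

0.81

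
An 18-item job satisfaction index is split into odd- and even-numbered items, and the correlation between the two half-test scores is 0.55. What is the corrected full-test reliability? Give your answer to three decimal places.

Each half is half the length of the full test, so the full test is n = 2 times a half.
r_full = 2r_hh / (1 + r_hh) = 2 × 0.55 / (1 + 0.55)
       = 1.1000 / 1.5500 = 0.7097

0.710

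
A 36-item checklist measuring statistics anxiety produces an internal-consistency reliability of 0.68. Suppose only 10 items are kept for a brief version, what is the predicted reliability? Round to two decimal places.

The new length is 10/36 = 0.2778 times the old.
r_new = (0.2778 × 0.68) / (1 + (0.2778 − 1) × 0.68)
r_new = 0.1889 / 0.5089 ≈ 0.3712

0.37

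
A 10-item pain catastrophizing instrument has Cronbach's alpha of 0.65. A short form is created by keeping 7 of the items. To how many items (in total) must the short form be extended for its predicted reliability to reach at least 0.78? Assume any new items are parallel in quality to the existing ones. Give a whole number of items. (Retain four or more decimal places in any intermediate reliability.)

20

First, r for the 7-item form: n = 7/10 = 0.7000, so r_7 = 0.7000·0.65/(1 + (0.7000 − 1)·0.65) = 0.5652
Then solve for n' with r_old = 0.5652, r_target = 0.78: n' = 0.78(1 − 0.5652)/[0.5652(1 − 0.78)] = 2.7275
Items = 2.7275 × 7 ≈ 19.09 → 20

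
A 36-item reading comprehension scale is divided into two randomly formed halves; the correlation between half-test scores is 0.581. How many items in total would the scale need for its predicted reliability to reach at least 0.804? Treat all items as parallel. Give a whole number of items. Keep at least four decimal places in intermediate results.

54

Corrected full-test reliability: r_full = 2 × 0.581 / (1 + 0.581) ≈ 0.7350
Solve Spearman-Brown for n: n = 0.804(1 − 0.7350) / [0.7350(1 − 0.804)] = 1.4790
Items = 1.4790 × 36 ≈ 53.24 → 54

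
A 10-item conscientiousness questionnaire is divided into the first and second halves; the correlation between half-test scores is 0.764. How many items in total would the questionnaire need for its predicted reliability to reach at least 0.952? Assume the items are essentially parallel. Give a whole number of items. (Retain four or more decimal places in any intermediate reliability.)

Corrected full-test reliability: r_full = 2 × 0.764 / (1 + 0.764) ≈ 0.8662
Solve Spearman-Brown for n: n = 0.952(1 − 0.8662) / [0.8662(1 − 0.952)] = 3.0636
Items = 3.0636 × 10 ≈ 30.64 → 31

31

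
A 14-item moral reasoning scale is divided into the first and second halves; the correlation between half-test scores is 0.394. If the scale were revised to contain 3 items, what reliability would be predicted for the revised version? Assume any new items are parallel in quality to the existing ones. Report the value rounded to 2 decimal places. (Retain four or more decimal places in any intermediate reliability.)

Full-test reliability from the split-half r: r_full = 2(0.394)/(1 + 0.394) = 0.5653
Then adjust to 3 items: n = 3/14 = 0.2143
r_new = n·r_full / (1 + (n − 1)·r_full) = 0.1211 / 0.5558 ≈ 0.2179

0.22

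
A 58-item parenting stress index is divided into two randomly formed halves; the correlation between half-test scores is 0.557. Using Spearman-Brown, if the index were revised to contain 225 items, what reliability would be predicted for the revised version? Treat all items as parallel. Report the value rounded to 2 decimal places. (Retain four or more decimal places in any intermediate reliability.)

0.91

First correct the split-half correlation to full-test reliability: r_full = 2 × 0.557 / (1 + 0.557) ≈ 0.7155
Length factor from 58 to 225 items: n = 225/58 = 3.8793
r_new = n·r_full / (1 + (n − 1)·r_full) = 2.7756 / 3.0601 ≈ 0.9070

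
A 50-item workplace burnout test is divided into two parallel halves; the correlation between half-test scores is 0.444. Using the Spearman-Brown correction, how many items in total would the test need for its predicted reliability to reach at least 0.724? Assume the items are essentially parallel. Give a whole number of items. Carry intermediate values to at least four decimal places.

Corrected full-test reliability: r_full = 2 × 0.444 / (1 + 0.444) ≈ 0.6150
n = r_tgt(1 − r_full) / [r_full(1 − r_tgt)] = 0.724 × 0.3850 / (0.6150 × 0.276) ≈ 1.6422
Required items = 1.6422 × 50 = 82.11, so 83 items.

83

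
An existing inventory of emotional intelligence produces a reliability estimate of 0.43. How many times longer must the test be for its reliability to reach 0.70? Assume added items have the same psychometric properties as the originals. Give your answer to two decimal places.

3.09

n = 0.70 × (1 − 0.43) / [ 0.43 × (1 − 0.70) ]
n = 0.3990 / 0.1290 ≈ 3.0930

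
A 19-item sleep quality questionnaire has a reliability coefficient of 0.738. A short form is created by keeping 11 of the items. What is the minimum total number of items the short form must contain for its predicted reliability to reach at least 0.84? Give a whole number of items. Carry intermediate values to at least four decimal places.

36

First, r for the 11-item form: n = 11/19 = 0.5789, so r_11 = 0.5789·0.738/(1 + (0.5789 − 1)·0.738) = 0.6199
Then solve for n' with r_old = 0.6199, r_target = 0.84: n' = 0.84(1 − 0.6199)/[0.6199(1 − 0.84)] = 3.2191
Total items = 3.2191 × 11 = 35.41, rounded up to 36.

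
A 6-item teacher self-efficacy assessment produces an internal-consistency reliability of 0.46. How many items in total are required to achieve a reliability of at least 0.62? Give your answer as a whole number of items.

Spearman-Brown solved for the length factor n:
n = r*(1 − r) / [ r (1 − r*) ]
n = 0.62 × (1 − 0.46) / [ 0.46 × (1 − 0.62) ]
  = 0.3348 / 0.1748 = 1.9153
Items needed = n × 6 = 1.9153 × 6 ≈ 11.49 → round up to 12

12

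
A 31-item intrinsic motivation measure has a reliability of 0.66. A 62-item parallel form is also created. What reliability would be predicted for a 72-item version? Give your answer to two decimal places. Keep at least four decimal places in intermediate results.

Only the ratio of lengths matters: n = 72/31 = 2.3226
r_{72} = n·r / (1 + (n − 1)·r) = 1.5329 / 1.8729 ≈ 0.8185

0.82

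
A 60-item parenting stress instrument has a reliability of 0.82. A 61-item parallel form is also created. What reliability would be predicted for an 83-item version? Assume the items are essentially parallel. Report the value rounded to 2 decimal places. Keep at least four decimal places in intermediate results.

0.86

Only the ratio of lengths matters: n = 83/60 = 1.3833
r_{83} = n·r / (1 + (n − 1)·r) = 1.1343 / 1.3143 ≈ 0.8630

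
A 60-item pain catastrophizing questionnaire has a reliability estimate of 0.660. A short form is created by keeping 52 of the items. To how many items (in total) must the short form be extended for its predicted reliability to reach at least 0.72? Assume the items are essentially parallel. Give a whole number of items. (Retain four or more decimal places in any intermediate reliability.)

First, r for the 52-item form: n = 52/60 = 0.8667, so r_52 = 0.8667·0.660/(1 + (0.8667 − 1)·0.660) = 0.6272
Length factor from the short form to reach 0.72: n' = 0.72(1 − 0.6272) / [0.6272(1 − 0.72)] ≈ 1.5284
Items = 1.5284 × 52 ≈ 79.48 → 80

80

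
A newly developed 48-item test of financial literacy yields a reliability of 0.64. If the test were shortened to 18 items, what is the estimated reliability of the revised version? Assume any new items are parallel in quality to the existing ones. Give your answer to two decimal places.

Length ratio n = 18/48 = 0.375
r_new = 0.375·0.64 / [1 + (0.375 − 1)·0.64]
     = 0.2400 / 0.6000 = 0.4000

0.40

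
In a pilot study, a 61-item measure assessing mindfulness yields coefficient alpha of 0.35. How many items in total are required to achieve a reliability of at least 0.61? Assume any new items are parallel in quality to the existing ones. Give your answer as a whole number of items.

178

n = 0.61 × (1 − 0.35) / [ 0.35 × (1 − 0.61) ]
n = 0.3965 / 0.1365 ≈ 2.9048
2.9048 × 61 = 177.19 → 178 items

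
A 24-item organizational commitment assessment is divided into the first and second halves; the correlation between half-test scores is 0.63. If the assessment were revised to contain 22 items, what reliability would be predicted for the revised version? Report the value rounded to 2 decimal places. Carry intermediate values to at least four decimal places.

0.76

Spearman-Brown correction (n = 2): r_full = 2·0.63/(1 + 0.63) = 0.7730
Length factor from 24 to 22 items: n = 22/24 = 0.9167
r_new = n·r_full / (1 + (n − 1)·r_full) = 0.7086 / 0.9356 ≈ 0.7574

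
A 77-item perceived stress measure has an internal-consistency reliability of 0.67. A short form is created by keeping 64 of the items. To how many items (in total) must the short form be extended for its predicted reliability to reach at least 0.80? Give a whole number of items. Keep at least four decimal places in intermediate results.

152

Short-form reliability: n = 64/77 = 0.8312; r_64 = n·r/(1+(n−1)r) ≈ 0.6279
Length factor from the short form to reach 0.80: n' = 0.80(1 − 0.6279) / [0.6279(1 − 0.80)] ≈ 2.3704
Items = 2.3704 × 64 ≈ 151.71 → 152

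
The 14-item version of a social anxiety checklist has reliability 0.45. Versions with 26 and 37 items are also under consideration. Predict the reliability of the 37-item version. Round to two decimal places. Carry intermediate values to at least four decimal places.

0.68

Only the ratio of lengths matters: n = 37/14 = 2.6429
r_{37} = n·r / (1 + (n − 1)·r) = 1.1893 / 1.7393 ≈ 0.6838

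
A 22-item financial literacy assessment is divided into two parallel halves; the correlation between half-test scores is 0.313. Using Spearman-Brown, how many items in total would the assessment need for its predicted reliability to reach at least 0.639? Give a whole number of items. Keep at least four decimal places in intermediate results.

43

r_full = 2(0.313)/(1 + 0.313) = 0.4768
n = r_tgt(1 − r_full) / [r_full(1 − r_tgt)] = 0.639 × 0.5232 / (0.4768 × 0.361) ≈ 1.9423
Items = 1.9423 × 22 ≈ 42.73 → 43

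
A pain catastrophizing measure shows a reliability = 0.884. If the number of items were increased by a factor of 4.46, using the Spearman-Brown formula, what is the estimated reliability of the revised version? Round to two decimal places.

0.97

By Spearman-Brown, r_new = n r / (1 + (n − 1) r).
r_new = 4.46·0.884 / [1 + (4.46 − 1)·0.884]
r_new = 3.9426 / 4.0586 ≈ 0.9714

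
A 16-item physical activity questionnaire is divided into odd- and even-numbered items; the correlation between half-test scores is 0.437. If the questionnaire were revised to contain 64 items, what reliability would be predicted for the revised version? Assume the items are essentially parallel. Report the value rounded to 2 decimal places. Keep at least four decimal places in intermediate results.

Full-test reliability from the split-half r: r_full = 2(0.437)/(1 + 0.437) = 0.6082
Then adjust to 64 items: n = 64/16 = 4.0000
r_new = n·r_full / (1 + (n − 1)·r_full) = 2.4328 / 2.8246 ≈ 0.8613

0.86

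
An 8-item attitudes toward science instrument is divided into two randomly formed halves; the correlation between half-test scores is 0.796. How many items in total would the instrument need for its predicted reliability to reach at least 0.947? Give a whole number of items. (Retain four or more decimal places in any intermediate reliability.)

19

r_full = 2(0.796)/(1 + 0.796) = 0.8864
n = r_tgt(1 − r_full) / [r_full(1 − r_tgt)] = 0.947 × 0.1136 / (0.8864 × 0.053) ≈ 2.2899
Required items = 2.2899 × 8 = 18.32, so 19 items.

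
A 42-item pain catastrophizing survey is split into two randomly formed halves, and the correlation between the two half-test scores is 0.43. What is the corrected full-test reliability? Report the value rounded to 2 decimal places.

The full test is twice the length of either half (n = 2).
r_full = 2r_hh / (1 + r_hh) = 2 × 0.43 / (1 + 0.43)
       = 0.8600 / 1.4300 = 0.6014

0.60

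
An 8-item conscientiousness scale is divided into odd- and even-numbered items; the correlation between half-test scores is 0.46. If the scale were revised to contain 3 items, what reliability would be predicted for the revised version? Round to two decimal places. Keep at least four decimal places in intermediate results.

First correct the split-half correlation to full-test reliability: r_full = 2 × 0.46 / (1 + 0.46) ≈ 0.6301
Then adjust to 3 items: n = 3/8 = 0.3750
r_new = n·r_full / (1 + (n − 1)·r_full) = 0.2363 / 0.6062 ≈ 0.3898

0.39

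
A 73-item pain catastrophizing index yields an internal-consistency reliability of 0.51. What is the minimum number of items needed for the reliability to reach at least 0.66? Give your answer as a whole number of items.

137

Rearranging the Spearman-Brown formula for n,
n = r*(1 − r) / [ r (1 − r*) ]
n = 0.66(1 − 0.51) / [0.51(1 − 0.66)]
n = 0.3234 / 0.1734 ≈ 1.8651
So the test needs 1.8651 × 73 ≈ 136.15 items; rounding up, 137.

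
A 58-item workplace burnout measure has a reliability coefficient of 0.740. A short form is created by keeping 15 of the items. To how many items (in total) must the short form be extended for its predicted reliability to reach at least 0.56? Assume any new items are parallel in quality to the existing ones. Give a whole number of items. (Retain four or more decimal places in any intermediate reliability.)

26

Short-form reliability: n = 15/58 = 0.2586; r_15 = n·r/(1+(n−1)r) ≈ 0.4240
Then solve for n' with r_old = 0.4240, r_target = 0.56: n' = 0.56(1 − 0.4240)/[0.4240(1 − 0.56)] = 1.7290
Total items = 1.7290 × 15 = 25.94, rounded up to 26.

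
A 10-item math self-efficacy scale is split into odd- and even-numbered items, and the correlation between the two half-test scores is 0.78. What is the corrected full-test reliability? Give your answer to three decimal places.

0.876

The full test is twice the length of either half (n = 2).
r_full = 2r_hh / (1 + r_hh) = 2 × 0.78 / (1 + 0.78)
       = 1.5600 / 1.7800 = 0.8764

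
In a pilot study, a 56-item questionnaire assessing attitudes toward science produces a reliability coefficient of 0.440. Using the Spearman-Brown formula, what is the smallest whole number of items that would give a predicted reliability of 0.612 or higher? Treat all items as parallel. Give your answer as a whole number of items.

n = 0.612 × (1 − 0.440) / [ 0.440 × (1 − 0.612) ]
  = 0.342720 / 0.170720 = 2.0075
Items needed = n × 56 = 2.0075 × 56 ≈ 112.42 → round up to 113

113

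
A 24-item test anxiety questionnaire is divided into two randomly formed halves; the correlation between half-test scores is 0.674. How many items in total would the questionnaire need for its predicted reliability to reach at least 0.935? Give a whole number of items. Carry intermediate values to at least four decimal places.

84

Corrected full-test reliability: r_full = 2 × 0.674 / (1 + 0.674) ≈ 0.8053
Solve Spearman-Brown for n: n = 0.935(1 − 0.8053) / [0.8053(1 − 0.935)] = 3.4778
Required items = 3.4778 × 24 = 83.47, so 84 items.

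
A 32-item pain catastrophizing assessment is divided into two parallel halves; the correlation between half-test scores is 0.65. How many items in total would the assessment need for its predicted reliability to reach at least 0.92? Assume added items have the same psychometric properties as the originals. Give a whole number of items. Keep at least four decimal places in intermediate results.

100

Corrected full-test reliability: r_full = 2 × 0.65 / (1 + 0.65) ≈ 0.7879
Solve Spearman-Brown for n: n = 0.92(1 − 0.7879) / [0.7879(1 − 0.92)] = 3.0958
Items = 3.0958 × 32 ≈ 99.07 → 100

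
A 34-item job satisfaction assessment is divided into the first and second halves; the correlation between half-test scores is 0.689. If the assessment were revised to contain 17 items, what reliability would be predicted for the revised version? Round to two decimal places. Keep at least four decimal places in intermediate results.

First correct the split-half correlation to full-test reliability: r_full = 2 × 0.689 / (1 + 0.689) ≈ 0.8159
Length factor from 34 to 17 items: n = 17/34 = 0.5000
r_new = n·r_full / (1 + (n − 1)·r_full) = 0.4079 / 0.5920 ≈ 0.6890

0.69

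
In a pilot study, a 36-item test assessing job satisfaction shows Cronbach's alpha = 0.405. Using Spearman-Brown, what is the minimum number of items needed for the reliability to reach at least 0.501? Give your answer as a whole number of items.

54

Invert Spearman-Brown to solve for n:
n = r_target (1 − r_old) / [ r_old (1 − r_target) ]
n = [0.501 × 0.595] / [0.405 × 0.499]
n = 0.298095 / 0.202095 ≈ 1.4750
1.4750 × 36 = 53.10 → 54 items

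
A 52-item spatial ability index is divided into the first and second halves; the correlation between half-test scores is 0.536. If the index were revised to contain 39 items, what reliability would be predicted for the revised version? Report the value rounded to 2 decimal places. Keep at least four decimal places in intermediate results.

Full-test reliability from the split-half r: r_full = 2(0.536)/(1 + 0.536) = 0.6979
Then adjust to 39 items: n = 39/52 = 0.7500
r_new = n·r_full / (1 + (n − 1)·r_full) = 0.5234 / 0.8255 ≈ 0.6340

0.63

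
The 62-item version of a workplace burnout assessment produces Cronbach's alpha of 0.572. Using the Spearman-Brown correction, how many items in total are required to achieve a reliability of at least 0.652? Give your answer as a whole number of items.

87

n = 0.652(1 − 0.572) / [0.572(1 − 0.652)]
  = 0.279056 / 0.199056 = 1.4019
1.4019 × 62 = 86.92 → 87 items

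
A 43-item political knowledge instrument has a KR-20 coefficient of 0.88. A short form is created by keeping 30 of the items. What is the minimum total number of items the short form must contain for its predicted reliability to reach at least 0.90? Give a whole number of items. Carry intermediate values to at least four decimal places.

Short-form reliability: n = 30/43 = 0.6977; r_30 = n·r/(1+(n−1)r) ≈ 0.8365
Length factor from the short form to reach 0.90: n' = 0.90(1 − 0.8365) / [0.8365(1 − 0.90)] ≈ 1.7591
Items = 1.7591 × 30 ≈ 52.77 → 53

53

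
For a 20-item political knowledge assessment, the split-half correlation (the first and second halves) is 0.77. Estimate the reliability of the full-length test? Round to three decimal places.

Apply the Spearman-Brown correction with n = 2:
r_full = 2(0.77) / (1 + 0.77)
       = 1.5400 / 1.7700 = 0.8701

0.870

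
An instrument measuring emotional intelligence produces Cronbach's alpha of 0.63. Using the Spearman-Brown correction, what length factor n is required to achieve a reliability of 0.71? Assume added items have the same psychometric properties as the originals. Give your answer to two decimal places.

Rearranging the Spearman-Brown formula for n,
n = r*(1 − r) / [ r (1 − r*) ]
n = 0.71(1 − 0.63) / [0.63(1 − 0.71)]
n = 0.2627 / 0.1827 ≈ 1.4379

1.44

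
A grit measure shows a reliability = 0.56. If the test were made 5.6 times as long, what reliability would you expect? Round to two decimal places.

r_new = 5.6·0.56 / [1 + (5.6 − 1)·0.56]
     = 3.1360 / 3.5760 = 0.8770

0.88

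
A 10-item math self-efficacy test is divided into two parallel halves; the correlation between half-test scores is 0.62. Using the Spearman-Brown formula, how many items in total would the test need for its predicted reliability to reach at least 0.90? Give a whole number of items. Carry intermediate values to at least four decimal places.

28

Corrected full-test reliability: r_full = 2 × 0.62 / (1 + 0.62) ≈ 0.7654
n = r_tgt(1 − r_full) / [r_full(1 − r_tgt)] = 0.90 × 0.2346 / (0.7654 × 0.10) ≈ 2.7586
Required items = 2.7586 × 10 = 27.59, so 28 items.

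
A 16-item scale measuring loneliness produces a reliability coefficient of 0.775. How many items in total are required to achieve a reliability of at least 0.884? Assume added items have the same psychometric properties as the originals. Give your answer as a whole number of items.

Rearranging the Spearman-Brown formula for n,
n = r*(1 − r) / [ r (1 − r*) ]
n = 0.884(1 − 0.775) / [0.775(1 − 0.884)]
n = 0.198900 / 0.089900 ≈ 2.2125
So the test needs 2.2125 × 16 ≈ 35.40 items; rounding up, 36.

36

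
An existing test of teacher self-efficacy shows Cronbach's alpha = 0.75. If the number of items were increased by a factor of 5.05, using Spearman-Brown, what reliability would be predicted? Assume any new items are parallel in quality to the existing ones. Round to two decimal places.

0.94

r_new = 5.05·0.75 / [1 + (5.05 − 1)·0.75]
r_new = 3.7875 / 4.0375 ≈ 0.9381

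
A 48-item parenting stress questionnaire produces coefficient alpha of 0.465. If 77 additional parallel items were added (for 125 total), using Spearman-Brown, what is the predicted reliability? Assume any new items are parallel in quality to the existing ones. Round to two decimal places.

The new length is 125/48 = 2.6042 times the old.
Apply the Spearman-Brown prophecy formula, r' = nr / [1 + (n − 1)r]:
r_new = 2.6042·0.465 / [1 + (2.6042 − 1)·0.465]
r_new = 1.2110 / 1.7460 ≈ 0.6936

0.69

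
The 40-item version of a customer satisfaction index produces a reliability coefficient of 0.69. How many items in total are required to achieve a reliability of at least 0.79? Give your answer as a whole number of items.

68

Spearman-Brown solved for the length factor n:
n = r*(1 − r) / [ r (1 − r*) ]
n = 0.79 × (1 − 0.69) / [ 0.69 × (1 − 0.79) ]
  = 0.2449 / 0.1449 = 1.6901
Items needed = n × 40 = 1.6901 × 40 ≈ 67.60 → round up to 68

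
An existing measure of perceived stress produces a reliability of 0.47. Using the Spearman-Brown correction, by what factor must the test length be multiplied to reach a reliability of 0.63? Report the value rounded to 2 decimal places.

1.92

Spearman-Brown solved for the length factor n:
n = r*(1 − r) / [ r (1 − r*) ]
n = [0.63 × 0.53] / [0.47 × 0.37]
  = 0.3339 / 0.1739 = 1.9201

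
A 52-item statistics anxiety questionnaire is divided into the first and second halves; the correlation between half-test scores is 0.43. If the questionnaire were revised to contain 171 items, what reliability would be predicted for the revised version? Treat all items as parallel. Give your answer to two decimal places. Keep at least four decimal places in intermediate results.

First correct the split-half correlation to full-test reliability: r_full = 2 × 0.43 / (1 + 0.43) ≈ 0.6014
Length factor from 52 to 171 items: n = 171/52 = 3.2885
r_new = n·r_full / (1 + (n − 1)·r_full) = 1.9777 / 2.3763 ≈ 0.8323

0.83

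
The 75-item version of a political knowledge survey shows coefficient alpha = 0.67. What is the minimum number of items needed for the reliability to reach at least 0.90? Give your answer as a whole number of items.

333

Invert Spearman-Brown to solve for n:
n = r*(1 − r) / [ r (1 − r*) ]
n = 0.90 × (1 − 0.67) / [ 0.67 × (1 − 0.90) ]
n = 0.2970 / 0.0670 ≈ 4.4328
4.4328 × 75 = 332.46 → 333 items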